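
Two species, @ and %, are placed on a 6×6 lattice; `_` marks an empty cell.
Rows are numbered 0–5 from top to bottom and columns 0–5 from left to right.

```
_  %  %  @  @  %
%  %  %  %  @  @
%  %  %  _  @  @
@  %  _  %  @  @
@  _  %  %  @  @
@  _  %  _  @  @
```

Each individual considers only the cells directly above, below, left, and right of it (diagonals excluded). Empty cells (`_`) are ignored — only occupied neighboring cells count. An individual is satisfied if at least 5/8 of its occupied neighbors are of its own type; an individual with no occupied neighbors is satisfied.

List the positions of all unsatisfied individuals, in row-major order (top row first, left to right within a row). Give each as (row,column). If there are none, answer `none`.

(0,3), (0,5), (1,3), (3,0), (3,1), (3,3)

(0,1)% 2/2 satisfied
(0,2)% 2/3 satisfied
(0,3)@ 1/3 not
(0,4)@ 2/3 satisfied
(0,5)% 0/2 not
(1,0)% 2/2 satisfied
(1,1)% 4/4 satisfied
(1,2)% 4/4 satisfied
(1,3)% 1/3 not
(1,4)@ 3/4 satisfied
(1,5)@ 2/3 satisfied
(2,0)% 2/3 satisfied
(2,1)% 4/4 satisfied
(2,2)% 2/2 satisfied
(2,4)@ 3/3 satisfied
(2,5)@ 3/3 satisfied
(3,0)@ 1/3 not
(3,1)% 1/2 not
(3,3)% 1/2 not
(3,4)@ 3/4 satisfied
(3,5)@ 3/3 satisfied
(4,0)@ 2/2 satisfied
(4,2)% 2/2 satisfied
(4,3)% 2/3 satisfied
(4,4)@ 3/4 satisfied
(4,5)@ 3/3 satisfied
(5,0)@ 1/1 satisfied
(5,2)% 1/1 satisfied
(5,4)@ 2/2 satisfied
(5,5)@ 2/2 satisfied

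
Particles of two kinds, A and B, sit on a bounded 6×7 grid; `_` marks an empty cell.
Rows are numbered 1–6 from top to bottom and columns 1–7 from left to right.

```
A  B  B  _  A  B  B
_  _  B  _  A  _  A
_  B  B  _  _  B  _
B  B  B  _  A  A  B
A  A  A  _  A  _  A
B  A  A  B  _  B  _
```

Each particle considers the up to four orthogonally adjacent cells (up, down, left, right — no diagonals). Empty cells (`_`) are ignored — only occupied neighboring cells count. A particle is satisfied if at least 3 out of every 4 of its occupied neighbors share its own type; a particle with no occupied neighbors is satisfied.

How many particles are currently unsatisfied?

18

Row 1: (1,1)A 0/1 not · (1,2)B 1/2 not · (1,3)B 2/2 satisfied · (1,5)A 1/2 not · (1,6)B 1/2 not · (1,7)B 1/2 not
Row 2: (2,3)B 2/2 satisfied · (2,5)A 1/1 satisfied · (2,7)A 0/1 not
Row 3: (3,2)B 2/2 satisfied · (3,3)B 3/3 satisfied · (3,6)B 0/1 not
Row 4: (4,1)B 1/2 not · (4,2)B 3/4 satisfied · (4,3)B 2/3 not · (4,5)A 2/2 satisfied · (4,6)A 1/3 not · (4,7)B 0/2 not
Row 5: (5,1)A 1/3 not · (5,2)A 3/4 satisfied · (5,3)A 2/3 not · (5,5)A 1/1 satisfied · (5,7)A 0/1 not
Row 6: (6,1)B 0/2 not · (6,2)A 2/3 not · (6,3)A 2/3 not · (6,4)B 0/1 not · (6,6)B 0/0 satisfied
Unsatisfied: (1,1), (1,2), (1,5), (1,6), (1,7), (2,7), (3,6), (4,1), (4,3), (4,6), (4,7), (5,1), (5,3), (5,7), (6,1), (6,2), (6,3), (6,4) — 18 in total.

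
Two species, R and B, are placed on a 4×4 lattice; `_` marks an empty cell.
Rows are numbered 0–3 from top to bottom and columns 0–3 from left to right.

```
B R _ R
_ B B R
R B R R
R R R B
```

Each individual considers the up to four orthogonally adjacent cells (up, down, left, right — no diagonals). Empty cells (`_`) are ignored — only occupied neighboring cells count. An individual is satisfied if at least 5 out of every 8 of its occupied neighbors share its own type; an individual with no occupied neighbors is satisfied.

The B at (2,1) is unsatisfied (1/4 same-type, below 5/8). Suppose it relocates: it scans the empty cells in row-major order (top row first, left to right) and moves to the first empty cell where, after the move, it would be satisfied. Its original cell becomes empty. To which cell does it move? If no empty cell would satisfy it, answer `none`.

Vacating (2,1). Empty cells in order:
  (0,2): 1/3 same-type → still unsatisfied.
  (1,0): 2/3 same-type → satisfied — stop here.

(1,0)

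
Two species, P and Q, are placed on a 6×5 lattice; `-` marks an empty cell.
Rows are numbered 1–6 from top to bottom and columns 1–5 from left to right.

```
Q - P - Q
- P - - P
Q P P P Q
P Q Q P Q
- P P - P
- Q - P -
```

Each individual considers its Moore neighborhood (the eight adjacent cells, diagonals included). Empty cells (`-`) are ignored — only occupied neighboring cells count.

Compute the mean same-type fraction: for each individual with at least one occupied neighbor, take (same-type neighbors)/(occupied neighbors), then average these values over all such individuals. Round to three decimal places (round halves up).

(1,1)Q 0/1
(1,3)P 1/1
(1,5)Q 0/1
(2,2)P 3/5
(2,5)P 1/3
(3,1)Q 1/4
(3,2)P 3/6
(3,3)P 4/6
(3,4)P 3/6
(3,5)Q 1/4
(4,1)P 2/4
(4,2)Q 2/7
(4,3)Q 1/7
(4,4)P 4/7
(4,5)Q 1/4
(5,2)P 2/5
(5,3)P 3/6
(5,5)P 2/3
(6,2)Q 0/2
(6,4)P 2/2
Sum over 20 individuals: 0/1 + 1/1 + 0/1 + 3/5 + 1/3 + 1/4 + 3/6 + 4/6 + 3/6 + 1/4 + 2/4 + 2/7 + 1/7 + 4/7 + 1/4 + 2/5 + 3/6 + 2/3 + 0/2 + 2/2 = 101/12; mean = 101/12 ÷ 20 = 101/240 = 0.420833… → 0.421.

0.421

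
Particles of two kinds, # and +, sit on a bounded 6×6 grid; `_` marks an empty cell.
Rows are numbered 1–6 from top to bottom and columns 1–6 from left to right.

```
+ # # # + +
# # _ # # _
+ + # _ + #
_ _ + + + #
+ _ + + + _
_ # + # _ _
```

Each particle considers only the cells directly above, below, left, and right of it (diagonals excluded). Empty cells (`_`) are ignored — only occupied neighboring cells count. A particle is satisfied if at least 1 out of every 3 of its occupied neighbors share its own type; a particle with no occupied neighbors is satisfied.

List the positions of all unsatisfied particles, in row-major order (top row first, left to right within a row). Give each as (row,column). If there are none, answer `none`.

(1,1)+ 0/2 ✗
(1,2)# 2/3 ✓
(1,3)# 2/2 ✓
(1,4)# 2/3 ✓
(1,5)+ 1/3 ✓
(1,6)+ 1/1 ✓
(2,1)# 1/3 ✓
(2,2)# 2/3 ✓
(2,4)# 2/2 ✓
(2,5)# 1/3 ✓
(3,1)+ 1/2 ✓
(3,2)+ 1/3 ✓
(3,3)# 0/2 ✗
(3,5)+ 1/3 ✓
(3,6)# 1/2 ✓
(4,3)+ 2/3 ✓
(4,4)+ 3/3 ✓
(4,5)+ 3/4 ✓
(4,6)# 1/2 ✓
(5,1)+ 0/0 ✓
(5,3)+ 3/3 ✓
(5,4)+ 3/4 ✓
(5,5)+ 2/2 ✓
(6,2)# 0/1 ✗
(6,3)+ 1/3 ✓
(6,4)# 0/2 ✗

(1,1), (3,3), (6,2), (6,4)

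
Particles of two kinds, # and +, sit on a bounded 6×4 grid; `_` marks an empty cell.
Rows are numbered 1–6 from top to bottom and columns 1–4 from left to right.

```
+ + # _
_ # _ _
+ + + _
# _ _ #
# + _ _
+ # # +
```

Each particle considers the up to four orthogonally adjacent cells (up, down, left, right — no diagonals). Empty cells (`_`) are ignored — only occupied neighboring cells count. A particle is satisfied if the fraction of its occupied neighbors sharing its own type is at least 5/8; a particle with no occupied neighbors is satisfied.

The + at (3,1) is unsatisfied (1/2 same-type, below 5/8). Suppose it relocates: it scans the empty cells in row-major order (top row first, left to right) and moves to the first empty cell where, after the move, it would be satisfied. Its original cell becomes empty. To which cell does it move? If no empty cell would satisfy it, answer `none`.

Vacating (3,1). Empty cells in order:
  (1,4): 0/1 same-type → still unsatisfied.
  (2,1): 1/2 same-type → still unsatisfied.
  (2,3): 1/3 same-type → still unsatisfied.
  (2,4): 0/0 same-type → satisfied — stop here.

(2,4)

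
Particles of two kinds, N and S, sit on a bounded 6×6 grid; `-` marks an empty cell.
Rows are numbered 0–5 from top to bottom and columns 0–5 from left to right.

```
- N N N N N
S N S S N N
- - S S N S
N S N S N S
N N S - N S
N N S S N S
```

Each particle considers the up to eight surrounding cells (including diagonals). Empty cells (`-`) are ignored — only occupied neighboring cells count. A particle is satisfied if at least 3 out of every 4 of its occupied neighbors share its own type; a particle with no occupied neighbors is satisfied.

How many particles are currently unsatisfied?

27

Row 0: (0,1)N 2/4 unhappy · (0,2)N 3/5 unhappy · (0,3)N 3/5 unhappy · (0,4)N 4/5 ok · (0,5)N 3/3 ok
Row 1: (1,0)S 0/2 unhappy · (1,1)N 2/5 unhappy · (1,2)S 3/7 unhappy · (1,3)S 3/8 unhappy · (1,4)N 5/8 unhappy · (1,5)N 4/5 ok
Row 2: (2,2)S 5/7 unhappy · (2,3)S 4/8 unhappy · (2,4)N 3/8 unhappy · (2,5)S 1/5 unhappy
Row 3: (3,0)N 2/3 unhappy · (3,1)S 2/6 unhappy · (3,2)N 1/6 unhappy · (3,3)S 3/7 unhappy · (3,4)N 2/7 unhappy · (3,5)S 2/5 unhappy
Row 4: (4,0)N 4/5 ok · (4,1)N 5/8 unhappy · (4,2)S 4/7 unhappy · (4,4)N 2/7 unhappy · (4,5)S 2/5 unhappy
Row 5: (5,0)N 3/3 ok · (5,1)N 3/5 unhappy · (5,2)S 2/4 unhappy · (5,3)S 2/4 unhappy · (5,4)N 1/4 unhappy · (5,5)S 1/3 unhappy
Unsatisfied: (0,1), (0,2), (0,3), (1,0), (1,1), (1,2), (1,3), (1,4), (2,2), (2,3), (2,4), (2,5), (3,0), (3,1), (3,2), (3,3), (3,4), (3,5), (4,1), (4,2), (4,4), (4,5), (5,1), (5,2), (5,3), (5,4), (5,5) — 27 in total.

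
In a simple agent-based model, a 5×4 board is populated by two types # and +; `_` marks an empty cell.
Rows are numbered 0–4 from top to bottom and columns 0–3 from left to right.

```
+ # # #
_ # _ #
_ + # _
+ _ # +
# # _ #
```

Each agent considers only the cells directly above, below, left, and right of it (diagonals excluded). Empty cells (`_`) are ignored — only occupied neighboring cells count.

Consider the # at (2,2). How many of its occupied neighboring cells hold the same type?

1

Occupied neighbors of (2,2): (3,2)=#, (2,1)=+.
Same type (#): 1 of 2.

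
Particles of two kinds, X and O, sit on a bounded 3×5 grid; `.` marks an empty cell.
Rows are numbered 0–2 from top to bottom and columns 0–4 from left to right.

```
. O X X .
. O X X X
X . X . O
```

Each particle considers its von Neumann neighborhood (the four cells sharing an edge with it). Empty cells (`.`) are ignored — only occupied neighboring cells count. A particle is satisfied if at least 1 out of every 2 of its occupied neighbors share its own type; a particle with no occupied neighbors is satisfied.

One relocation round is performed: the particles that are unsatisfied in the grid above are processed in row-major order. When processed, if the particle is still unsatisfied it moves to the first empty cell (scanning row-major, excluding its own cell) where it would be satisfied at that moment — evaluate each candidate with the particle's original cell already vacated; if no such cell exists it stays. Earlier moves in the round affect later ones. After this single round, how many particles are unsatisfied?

Initially unsatisfied (in order): (2,4).
  (2,4) → (0,0).
Resulting grid:
O O X X .
. O X X X
X . X . .
All satisfied now.

0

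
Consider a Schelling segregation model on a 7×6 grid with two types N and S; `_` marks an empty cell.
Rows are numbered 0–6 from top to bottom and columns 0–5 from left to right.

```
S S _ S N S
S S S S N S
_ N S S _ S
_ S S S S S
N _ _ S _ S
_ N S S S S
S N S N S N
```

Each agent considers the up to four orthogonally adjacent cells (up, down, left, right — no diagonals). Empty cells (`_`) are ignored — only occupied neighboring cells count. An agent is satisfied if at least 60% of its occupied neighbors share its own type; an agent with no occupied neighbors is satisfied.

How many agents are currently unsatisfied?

Row 0: (0,0)S 2/2 ok · (0,1)S 2/2 ok · (0,3)S 1/2 unhappy · (0,4)N 1/3 unhappy · (0,5)S 1/2 unhappy
Row 1: (1,0)S 2/2 ok · (1,1)S 3/4 ok · (1,2)S 3/3 ok · (1,3)S 3/4 ok · (1,4)N 1/3 unhappy · (1,5)S 2/3 ok
Row 2: (2,1)N 0/3 unhappy · (2,2)S 3/4 ok · (2,3)S 3/3 ok · (2,5)S 2/2 ok
Row 3: (3,1)S 1/2 unhappy · (3,2)S 3/3 ok · (3,3)S 4/4 ok · (3,4)S 2/2 ok · (3,5)S 3/3 ok
Row 4: (4,0)N 0/0 ok · (4,3)S 2/2 ok · (4,5)S 2/2 ok
Row 5: (5,1)N 1/2 unhappy · (5,2)S 2/3 ok · (5,3)S 3/4 ok · (5,4)S 3/3 ok · (5,5)S 2/3 ok
Row 6: (6,0)S 0/1 unhappy · (6,1)N 1/3 unhappy · (6,2)S 1/3 unhappy · (6,3)N 0/3 unhappy · (6,4)S 1/3 unhappy · (6,5)N 0/2 unhappy
Unsatisfied: (0,3), (0,4), (0,5), (1,4), (2,1), (3,1), (5,1), (6,0), (6,1), (6,2), (6,3), (6,4), (6,5) — 13 in total.

13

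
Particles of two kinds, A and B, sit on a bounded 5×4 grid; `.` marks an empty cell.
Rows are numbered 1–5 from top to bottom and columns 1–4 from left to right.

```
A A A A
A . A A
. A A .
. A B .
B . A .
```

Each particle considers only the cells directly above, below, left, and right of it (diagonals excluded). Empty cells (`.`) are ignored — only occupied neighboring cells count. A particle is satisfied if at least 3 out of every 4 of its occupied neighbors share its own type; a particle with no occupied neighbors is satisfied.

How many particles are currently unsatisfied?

4

Row 1: (1,1)A 2/2 satisfied · (1,2)A 2/2 satisfied · (1,3)A 3/3 satisfied · (1,4)A 2/2 satisfied
Row 2: (2,1)A 1/1 satisfied · (2,3)A 3/3 satisfied · (2,4)A 2/2 satisfied
Row 3: (3,2)A 2/2 satisfied · (3,3)A 2/3 not
Row 4: (4,2)A 1/2 not · (4,3)B 0/3 not
Row 5: (5,1)B 0/0 satisfied · (5,3)A 0/1 not
Unsatisfied: (3,3), (4,2), (4,3), (5,3) — 4 in total.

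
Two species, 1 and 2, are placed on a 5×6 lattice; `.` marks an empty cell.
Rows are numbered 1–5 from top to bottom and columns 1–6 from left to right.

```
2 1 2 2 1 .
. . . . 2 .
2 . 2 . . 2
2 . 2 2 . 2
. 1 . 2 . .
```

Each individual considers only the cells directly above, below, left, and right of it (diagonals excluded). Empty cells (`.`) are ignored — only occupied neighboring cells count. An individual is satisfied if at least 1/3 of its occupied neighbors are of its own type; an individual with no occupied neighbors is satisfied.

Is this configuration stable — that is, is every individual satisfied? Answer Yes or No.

Row 1: (1,1)2 0/1 unhappy · (1,2)1 0/2 unhappy · (1,3)2 1/2 ok · (1,4)2 1/2 ok · (1,5)1 0/2 unhappy
Row 2: (2,5)2 0/1 unhappy
Row 3: (3,1)2 1/1 ok · (3,3)2 1/1 ok · (3,6)2 1/1 ok
Row 4: (4,1)2 1/1 ok · (4,3)2 2/2 ok · (4,4)2 2/2 ok · (4,6)2 1/1 ok
Row 5: (5,2)1 0/0 ok · (5,4)2 1/1 ok
For instance (1,1) has only 0/1 same-type neighbors, below 1/3.

No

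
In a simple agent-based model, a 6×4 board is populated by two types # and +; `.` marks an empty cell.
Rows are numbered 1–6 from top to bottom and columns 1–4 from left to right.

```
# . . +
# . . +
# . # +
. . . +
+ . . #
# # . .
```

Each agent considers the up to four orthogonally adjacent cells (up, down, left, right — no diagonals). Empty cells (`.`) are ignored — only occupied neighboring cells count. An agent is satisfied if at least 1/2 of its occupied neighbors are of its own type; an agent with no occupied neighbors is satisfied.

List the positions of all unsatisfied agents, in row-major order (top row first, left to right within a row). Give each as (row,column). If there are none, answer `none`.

(1,1)# 1/1 ✓
(1,4)+ 1/1 ✓
(2,1)# 2/2 ✓
(2,4)+ 2/2 ✓
(3,1)# 1/1 ✓
(3,3)# 0/1 ✗
(3,4)+ 2/3 ✓
(4,4)+ 1/2 ✓
(5,1)+ 0/1 ✗
(5,4)# 0/1 ✗
(6,1)# 1/2 ✓
(6,2)# 1/1 ✓

(3,3), (5,1), (5,4)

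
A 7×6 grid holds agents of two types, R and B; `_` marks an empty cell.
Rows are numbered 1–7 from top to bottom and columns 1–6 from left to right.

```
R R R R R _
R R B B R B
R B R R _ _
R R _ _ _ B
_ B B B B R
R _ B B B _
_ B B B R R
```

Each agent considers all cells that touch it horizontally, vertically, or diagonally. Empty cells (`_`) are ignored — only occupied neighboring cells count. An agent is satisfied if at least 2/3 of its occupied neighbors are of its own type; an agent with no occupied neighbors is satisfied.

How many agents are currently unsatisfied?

(1,1)R 3/3 satisfied
(1,2)R 4/5 satisfied
(1,3)R 3/5 not
(1,4)R 3/5 not
(1,5)R 2/4 not
(2,1)R 4/5 satisfied
(2,2)R 6/8 satisfied
(2,3)B 2/8 not
(2,4)B 1/7 not
(2,5)R 3/5 not
(2,6)B 0/2 not
(3,1)R 4/5 satisfied
(3,2)B 1/7 not
(3,3)R 3/6 not
(3,4)R 2/4 not
(4,1)R 2/4 not
(4,2)R 3/6 not
(4,6)B 1/2 not
(5,2)B 2/5 not
(5,3)B 4/5 satisfied
(5,4)B 5/5 satisfied
(5,5)B 4/5 satisfied
(5,6)R 0/3 not
(6,1)R 0/2 not
(6,3)B 7/7 satisfied
(6,4)B 7/8 satisfied
(6,5)B 4/7 not
(7,2)B 2/3 satisfied
(7,3)B 4/4 satisfied
(7,4)B 4/5 satisfied
(7,5)R 1/4 not
(7,6)R 1/2 not
Unsatisfied: (1,3), (1,4), (1,5), (2,3), (2,4), (2,5), (2,6), (3,2), (3,3), (3,4), (4,1), (4,2), (4,6), (5,2), (5,6), (6,1), (6,5), (7,5), (7,6) — 19 in total.

19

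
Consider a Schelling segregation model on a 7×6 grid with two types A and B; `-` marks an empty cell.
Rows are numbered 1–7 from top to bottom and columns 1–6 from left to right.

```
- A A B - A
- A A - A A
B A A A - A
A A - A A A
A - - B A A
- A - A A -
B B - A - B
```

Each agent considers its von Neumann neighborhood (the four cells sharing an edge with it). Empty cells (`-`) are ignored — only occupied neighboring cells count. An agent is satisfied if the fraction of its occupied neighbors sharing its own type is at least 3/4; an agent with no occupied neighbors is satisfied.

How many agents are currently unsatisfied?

9

(1,2)A 2/2 ok
(1,3)A 2/3 unhappy
(1,4)B 0/1 unhappy
(1,6)A 1/1 ok
(2,2)A 3/3 ok
(2,3)A 3/3 ok
(2,5)A 1/1 ok
(2,6)A 3/3 ok
(3,1)B 0/2 unhappy
(3,2)A 3/4 ok
(3,3)A 3/3 ok
(3,4)A 2/2 ok
(3,6)A 2/2 ok
(4,1)A 2/3 unhappy
(4,2)A 2/2 ok
(4,4)A 2/3 unhappy
(4,5)A 3/3 ok
(4,6)A 3/3 ok
(5,1)A 1/1 ok
(5,4)B 0/3 unhappy
(5,5)A 3/4 ok
(5,6)A 2/2 ok
(6,2)A 0/1 unhappy
(6,4)A 2/3 unhappy
(6,5)A 2/2 ok
(7,1)B 1/1 ok
(7,2)B 1/2 unhappy
(7,4)A 1/1 ok
(7,6)B 0/0 ok
Unsatisfied: (1,3), (1,4), (3,1), (4,1), (4,4), (5,4), (6,2), (6,4), (7,2) — 9 in total.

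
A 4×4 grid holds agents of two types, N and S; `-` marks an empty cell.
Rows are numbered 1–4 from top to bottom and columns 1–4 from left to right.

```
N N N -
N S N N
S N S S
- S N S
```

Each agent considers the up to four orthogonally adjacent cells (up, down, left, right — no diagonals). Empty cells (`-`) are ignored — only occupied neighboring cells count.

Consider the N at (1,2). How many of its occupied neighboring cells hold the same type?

2

Occupied neighbors of (1,2): (2,2)=S, (1,1)=N, (1,3)=N.
Same type (N): 2 of 3.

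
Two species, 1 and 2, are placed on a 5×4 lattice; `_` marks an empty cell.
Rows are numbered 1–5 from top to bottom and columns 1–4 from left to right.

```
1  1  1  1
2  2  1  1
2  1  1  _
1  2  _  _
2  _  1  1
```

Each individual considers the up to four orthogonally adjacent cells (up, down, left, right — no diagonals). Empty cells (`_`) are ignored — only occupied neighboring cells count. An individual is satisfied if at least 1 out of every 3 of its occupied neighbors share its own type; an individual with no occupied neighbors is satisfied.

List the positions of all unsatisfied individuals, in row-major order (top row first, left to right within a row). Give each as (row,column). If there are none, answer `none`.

(1,1)1 1/2 satisfied
(1,2)1 2/3 satisfied
(1,3)1 3/3 satisfied
(1,4)1 2/2 satisfied
(2,1)2 2/3 satisfied
(2,2)2 1/4 not
(2,3)1 3/4 satisfied
(2,4)1 2/2 satisfied
(3,1)2 1/3 satisfied
(3,2)1 1/4 not
(3,3)1 2/2 satisfied
(4,1)1 0/3 not
(4,2)2 0/2 not
(5,1)2 0/1 not
(5,3)1 1/1 satisfied
(5,4)1 1/1 satisfied

(2,2), (3,2), (4,1), (4,2), (5,1)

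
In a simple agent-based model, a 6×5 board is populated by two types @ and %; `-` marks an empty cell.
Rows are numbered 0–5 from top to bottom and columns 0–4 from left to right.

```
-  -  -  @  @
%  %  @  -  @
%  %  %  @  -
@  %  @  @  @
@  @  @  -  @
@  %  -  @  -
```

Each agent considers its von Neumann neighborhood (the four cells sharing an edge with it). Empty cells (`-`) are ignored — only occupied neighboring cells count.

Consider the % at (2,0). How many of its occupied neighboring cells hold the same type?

2

Occupied neighbors of (2,0): (1,0)=%, (3,0)=@, (2,1)=%.
Same type (%): 2 of 3.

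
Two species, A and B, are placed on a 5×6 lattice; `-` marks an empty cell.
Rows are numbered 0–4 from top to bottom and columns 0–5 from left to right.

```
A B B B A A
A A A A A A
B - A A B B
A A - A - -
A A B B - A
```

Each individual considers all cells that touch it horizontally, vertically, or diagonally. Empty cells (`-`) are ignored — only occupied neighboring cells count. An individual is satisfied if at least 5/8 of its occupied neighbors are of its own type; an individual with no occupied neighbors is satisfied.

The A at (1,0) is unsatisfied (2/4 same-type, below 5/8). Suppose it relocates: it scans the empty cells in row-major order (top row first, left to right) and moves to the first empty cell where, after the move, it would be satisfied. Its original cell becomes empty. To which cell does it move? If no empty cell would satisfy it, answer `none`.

Vacating (1,0). Empty cells in order:
  (2,1): 5/6 same-type → satisfied — stop here.

(2,1)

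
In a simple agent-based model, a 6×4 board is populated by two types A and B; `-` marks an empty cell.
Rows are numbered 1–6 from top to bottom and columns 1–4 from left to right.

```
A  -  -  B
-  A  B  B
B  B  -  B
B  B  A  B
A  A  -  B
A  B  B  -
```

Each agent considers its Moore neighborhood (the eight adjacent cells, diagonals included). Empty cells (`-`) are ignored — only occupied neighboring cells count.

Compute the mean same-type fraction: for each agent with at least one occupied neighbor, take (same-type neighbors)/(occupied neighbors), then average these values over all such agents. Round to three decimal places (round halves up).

Row 1: (1,1)A 1/1 · (1,4)B 2/2
Row 2: (2,2)A 1/4 · (2,3)B 4/5 · (2,4)B 3/3
Row 3: (3,1)B 3/4 · (3,2)B 4/6 · (3,4)B 3/4
Row 4: (4,1)B 3/5 · (4,2)B 3/6 · (4,3)A 1/6 · (4,4)B 2/3
Row 5: (5,1)A 2/5 · (5,2)A 3/7 · (5,4)B 2/3
Row 6: (6,1)A 2/3 · (6,2)B 1/4 · (6,3)B 2/3
Sum over 18 agents: 1/1 + 2/2 + 1/4 + 4/5 + 3/3 + 3/4 + 4/6 + 3/4 + 3/5 + 3/6 + 1/6 + 2/3 + 2/5 + 3/7 + 2/3 + 2/3 + 1/4 + 2/3 = 393/35; mean = 393/35 ÷ 18 = 131/210 = 0.623809… → 0.624.

0.624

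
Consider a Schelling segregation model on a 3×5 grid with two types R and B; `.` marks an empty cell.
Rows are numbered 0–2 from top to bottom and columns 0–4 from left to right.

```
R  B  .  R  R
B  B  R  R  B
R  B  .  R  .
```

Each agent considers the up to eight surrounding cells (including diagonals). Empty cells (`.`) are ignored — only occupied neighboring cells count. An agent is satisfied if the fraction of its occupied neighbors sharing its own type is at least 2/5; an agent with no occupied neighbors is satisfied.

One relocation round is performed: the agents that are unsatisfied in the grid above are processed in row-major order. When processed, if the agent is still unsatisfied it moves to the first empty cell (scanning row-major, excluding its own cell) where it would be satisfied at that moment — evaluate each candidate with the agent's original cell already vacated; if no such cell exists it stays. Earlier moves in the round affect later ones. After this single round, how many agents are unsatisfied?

Initially unsatisfied (in order): (0,0), (1,4), (2,0).
  (0,0) → (0,2).
  (1,4) → (0,0).
  (2,0) → (1,4).
Resulting grid:
B B R R R
B B R R R
. B . R .
All satisfied now.

0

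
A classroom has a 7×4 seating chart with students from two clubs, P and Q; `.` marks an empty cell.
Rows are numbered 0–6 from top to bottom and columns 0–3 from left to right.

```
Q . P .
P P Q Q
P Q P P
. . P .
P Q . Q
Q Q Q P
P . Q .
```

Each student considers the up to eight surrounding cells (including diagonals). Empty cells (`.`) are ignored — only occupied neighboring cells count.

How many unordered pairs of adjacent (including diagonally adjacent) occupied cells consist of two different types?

Scan each occupied cell's neighbors to the right and below (and the two forward diagonals) so each pair is counted once.
From row 0: 4 unlike of 5 pairs (running 4/5).
From row 1: 7 unlike of 13 pairs (running 11/18).
From row 2: 3 unlike of 6 pairs (running 14/24).
From row 3: 2 unlike of 2 pairs (running 16/26).
From row 4: 4 unlike of 8 pairs (running 20/34).
From row 5: 4 unlike of 8 pairs (running 24/42).
Total adjacent occupied pairs: 42; unlike-type pairs: 24.

24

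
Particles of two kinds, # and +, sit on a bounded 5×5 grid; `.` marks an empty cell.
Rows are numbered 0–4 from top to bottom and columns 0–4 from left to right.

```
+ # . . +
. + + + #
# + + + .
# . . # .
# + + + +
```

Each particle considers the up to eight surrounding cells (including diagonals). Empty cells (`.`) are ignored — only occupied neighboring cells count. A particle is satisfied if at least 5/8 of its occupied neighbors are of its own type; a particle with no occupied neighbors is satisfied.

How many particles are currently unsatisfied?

12

(0,0)+ 1/2 not
(0,1)# 0/3 not
(0,4)+ 1/2 not
(1,1)+ 4/6 satisfied
(1,2)+ 5/6 satisfied
(1,3)+ 4/5 satisfied
(1,4)# 0/3 not
(2,0)# 1/3 not
(2,1)+ 3/5 not
(2,2)+ 5/6 satisfied
(2,3)+ 3/5 not
(3,0)# 2/4 not
(3,3)# 0/5 not
(4,0)# 1/2 not
(4,1)+ 1/3 not
(4,2)+ 2/3 satisfied
(4,3)+ 2/3 satisfied
(4,4)+ 1/2 not
Unsatisfied: (0,0), (0,1), (0,4), (1,4), (2,0), (2,1), (2,3), (3,0), (3,3), (4,0), (4,1), (4,4) — 12 in total.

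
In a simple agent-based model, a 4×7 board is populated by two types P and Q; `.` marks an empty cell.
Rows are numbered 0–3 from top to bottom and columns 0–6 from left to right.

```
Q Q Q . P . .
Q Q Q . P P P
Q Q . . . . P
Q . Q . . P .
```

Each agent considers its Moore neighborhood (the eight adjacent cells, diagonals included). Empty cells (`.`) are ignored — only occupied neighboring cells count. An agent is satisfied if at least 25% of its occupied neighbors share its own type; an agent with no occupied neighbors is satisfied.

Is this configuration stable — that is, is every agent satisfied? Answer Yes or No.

Yes

(0,0)Q 3/3 satisfied
(0,1)Q 5/5 satisfied
(0,2)Q 3/3 satisfied
(0,4)P 2/2 satisfied
(1,0)Q 5/5 satisfied
(1,1)Q 7/7 satisfied
(1,2)Q 4/4 satisfied
(1,4)P 2/2 satisfied
(1,5)P 4/4 satisfied
(1,6)P 2/2 satisfied
(2,0)Q 4/4 satisfied
(2,1)Q 6/6 satisfied
(2,6)P 3/3 satisfied
(3,0)Q 2/2 satisfied
(3,2)Q 1/1 satisfied
(3,5)P 1/1 satisfied
All meet the threshold, so the configuration is stable.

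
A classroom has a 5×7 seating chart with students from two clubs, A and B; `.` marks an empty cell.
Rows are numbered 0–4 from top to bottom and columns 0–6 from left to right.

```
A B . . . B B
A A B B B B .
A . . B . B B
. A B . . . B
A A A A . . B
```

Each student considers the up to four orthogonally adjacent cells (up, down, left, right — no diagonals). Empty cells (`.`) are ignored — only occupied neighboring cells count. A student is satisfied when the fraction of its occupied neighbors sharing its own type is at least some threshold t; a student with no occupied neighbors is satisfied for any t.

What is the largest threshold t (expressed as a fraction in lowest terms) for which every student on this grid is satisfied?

0/1

Row 0: (0,0)A 1/2 · (0,1)B 0/2 · (0,5)B 2/2 · (0,6)B 1/1
Row 1: (1,0)A 3/3 · (1,1)A 1/3 · (1,2)B 1/2 · (1,3)B 3/3 · (1,4)B 2/2 · (1,5)B 3/3
Row 2: (2,0)A 1/1 · (2,3)B 1/1 · (2,5)B 2/2 · (2,6)B 2/2
Row 3: (3,1)A 1/2 · (3,2)B 0/2 · (3,6)B 2/2
Row 4: (4,0)A 1/1 · (4,1)A 3/3 · (4,2)A 2/3 · (4,3)A 1/1 · (4,6)B 1/1
The smallest same-type fraction is 0/2 at (0,1), which reduces to 0/1. Any threshold above that leaves this student unsatisfied.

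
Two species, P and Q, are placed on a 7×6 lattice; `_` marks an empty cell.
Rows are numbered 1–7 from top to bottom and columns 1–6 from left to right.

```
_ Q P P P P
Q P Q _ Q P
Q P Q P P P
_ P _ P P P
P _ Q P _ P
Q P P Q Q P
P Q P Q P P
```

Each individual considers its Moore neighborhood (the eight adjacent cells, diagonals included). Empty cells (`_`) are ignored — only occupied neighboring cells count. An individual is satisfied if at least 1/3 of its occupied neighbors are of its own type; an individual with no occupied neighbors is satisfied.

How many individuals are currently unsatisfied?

9

(1,2)Q 2/4 ok
(1,3)P 2/4 ok
(1,4)P 2/4 ok
(1,5)P 3/4 ok
(1,6)P 2/3 ok
(2,1)Q 2/4 ok
(2,2)P 2/7 unhappy
(2,3)Q 2/7 unhappy
(2,5)Q 0/7 unhappy
(2,6)P 4/5 ok
(3,1)Q 1/4 unhappy
(3,2)P 2/6 ok
(3,3)Q 1/6 unhappy
(3,4)P 3/6 ok
(3,5)P 6/7 ok
(3,6)P 4/5 ok
(4,2)P 2/5 ok
(4,4)P 4/6 ok
(4,5)P 7/7 ok
(4,6)P 4/4 ok
(5,1)P 2/3 ok
(5,3)Q 1/6 unhappy
(5,4)P 3/6 ok
(5,6)P 3/4 ok
(6,1)Q 1/4 unhappy
(6,2)P 4/7 ok
(6,3)P 3/7 ok
(6,4)Q 3/7 ok
(6,5)Q 2/7 unhappy
(6,6)P 3/4 ok
(7,1)P 1/3 ok
(7,2)Q 1/5 unhappy
(7,3)P 2/5 ok
(7,4)Q 2/5 ok
(7,5)P 2/5 ok
(7,6)P 2/3 ok
Unsatisfied: (2,2), (2,3), (2,5), (3,1), (3,3), (5,3), (6,1), (6,5), (7,2) — 9 in total.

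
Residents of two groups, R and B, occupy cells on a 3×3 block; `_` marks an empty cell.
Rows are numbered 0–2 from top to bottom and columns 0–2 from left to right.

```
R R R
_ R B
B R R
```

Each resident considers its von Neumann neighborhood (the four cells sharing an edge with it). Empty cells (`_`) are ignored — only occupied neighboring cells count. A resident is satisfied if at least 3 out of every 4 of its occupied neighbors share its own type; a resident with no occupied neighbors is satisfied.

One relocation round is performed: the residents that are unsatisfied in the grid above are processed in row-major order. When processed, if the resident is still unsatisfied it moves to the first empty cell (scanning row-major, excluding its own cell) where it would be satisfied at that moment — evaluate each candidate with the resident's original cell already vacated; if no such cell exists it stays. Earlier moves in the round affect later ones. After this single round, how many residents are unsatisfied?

Initially unsatisfied (in order): (0,2), (1,1), (1,2), (2,0), (2,1), (2,2).
  (0,2): no empty cell satisfies it; stays.
  (1,1): no empty cell satisfies it; stays.
  (1,2): no empty cell satisfies it; stays.
  (2,0): no empty cell satisfies it; stays.
  (2,1): no empty cell satisfies it; stays.
  (2,2): no empty cell satisfies it; stays.
Resulting grid:
R R R
_ R B
B R R
Unsatisfied now: (0,2), (1,1), (1,2), (2,0), (2,1), (2,2).

6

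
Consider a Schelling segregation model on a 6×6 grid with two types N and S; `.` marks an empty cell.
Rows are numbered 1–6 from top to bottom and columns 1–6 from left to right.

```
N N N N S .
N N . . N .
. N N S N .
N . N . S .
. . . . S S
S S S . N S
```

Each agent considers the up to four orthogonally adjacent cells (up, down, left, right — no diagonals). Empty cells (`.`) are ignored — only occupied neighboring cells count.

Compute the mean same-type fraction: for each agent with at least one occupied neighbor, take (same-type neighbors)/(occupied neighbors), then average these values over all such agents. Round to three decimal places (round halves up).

Row 1: (1,1)N 2/2 · (1,2)N 3/3 · (1,3)N 2/2 · (1,4)N 1/2 · (1,5)S 0/2
Row 2: (2,1)N 2/2 · (2,2)N 3/3 · (2,5)N 1/2
Row 3: (3,2)N 2/2 · (3,3)N 2/3 · (3,4)S 0/2 · (3,5)N 1/3
Row 4: (4,1)N — no occupied neighbors · (4,3)N 1/1 · (4,5)S 1/2
Row 5: (5,5)S 2/3 · (5,6)S 2/2
Row 6: (6,1)S 1/1 · (6,2)S 2/2 · (6,3)S 1/1 · (6,5)N 0/2 · (6,6)S 1/2
Sum over 21 agents: 2/2 + 3/3 + 2/2 + 1/2 + 0/2 + 2/2 + 3/3 + 1/2 + 2/2 + 2/3 + 0/2 + 1/3 + 1/1 + 1/2 + 2/3 + 2/2 + 1/1 + 2/2 + 1/1 + 0/2 + 1/2 = 44/3; mean = 44/3 ÷ 21 = 44/63 = 0.698412… → 0.698.

0.698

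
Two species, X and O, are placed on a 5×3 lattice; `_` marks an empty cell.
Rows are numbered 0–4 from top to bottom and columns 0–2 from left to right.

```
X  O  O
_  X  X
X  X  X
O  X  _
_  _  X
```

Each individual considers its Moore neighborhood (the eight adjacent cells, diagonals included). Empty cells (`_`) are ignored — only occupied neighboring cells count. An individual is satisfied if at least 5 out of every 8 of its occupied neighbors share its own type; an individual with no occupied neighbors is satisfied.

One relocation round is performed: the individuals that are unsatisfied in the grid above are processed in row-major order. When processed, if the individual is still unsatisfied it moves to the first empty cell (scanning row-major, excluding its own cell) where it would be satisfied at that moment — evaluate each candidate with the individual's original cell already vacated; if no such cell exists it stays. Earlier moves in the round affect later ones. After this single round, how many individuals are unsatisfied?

3

Initially unsatisfied (in order): (0,0), (0,1), (0,2), (1,2), (3,0).
  (0,0) → (1,0).
  (0,1): no empty cell satisfies it; stays.
  (0,2): no empty cell satisfies it; stays.
  (1,2) → (0,0).
  (3,0): no empty cell satisfies it; stays.
Resulting grid:
X O O
X X _
X X X
O X _
_ _ X
Unsatisfied now: (0,1), (0,2), (3,0).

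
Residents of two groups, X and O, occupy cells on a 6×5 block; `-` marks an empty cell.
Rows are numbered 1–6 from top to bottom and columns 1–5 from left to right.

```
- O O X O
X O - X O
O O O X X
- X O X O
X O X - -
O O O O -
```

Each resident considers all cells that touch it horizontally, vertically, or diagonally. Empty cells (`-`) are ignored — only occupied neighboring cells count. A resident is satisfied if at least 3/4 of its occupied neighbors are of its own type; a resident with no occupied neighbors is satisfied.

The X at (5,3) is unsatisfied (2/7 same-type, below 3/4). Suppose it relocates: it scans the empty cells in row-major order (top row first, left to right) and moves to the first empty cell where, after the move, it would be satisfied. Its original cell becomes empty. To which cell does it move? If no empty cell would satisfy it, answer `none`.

none

Vacating (5,3). Empty cells in order:
  (1,1): 1/3 same-type → still unsatisfied.
  (2,3): 3/8 same-type → still unsatisfied.
  (4,1): 2/5 same-type → still unsatisfied.
  (5,4): 1/5 same-type → still unsatisfied.
  (5,5): 1/3 same-type → still unsatisfied.
  (6,5): 0/1 same-type → still unsatisfied.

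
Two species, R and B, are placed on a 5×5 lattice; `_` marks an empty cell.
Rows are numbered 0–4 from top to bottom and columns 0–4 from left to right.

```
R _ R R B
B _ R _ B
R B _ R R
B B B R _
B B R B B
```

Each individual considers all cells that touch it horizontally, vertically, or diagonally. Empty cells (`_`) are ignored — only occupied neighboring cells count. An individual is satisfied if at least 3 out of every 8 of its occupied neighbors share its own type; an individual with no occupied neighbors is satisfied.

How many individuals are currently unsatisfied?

(0,0)R 0/1 ✗
(0,2)R 2/2 ✓
(0,3)R 2/4 ✓
(0,4)B 1/2 ✓
(1,0)B 1/3 ✗
(1,2)R 3/4 ✓
(1,4)B 1/4 ✗
(2,0)R 0/4 ✗
(2,1)B 4/6 ✓
(2,3)R 3/5 ✓
(2,4)R 2/3 ✓
(3,0)B 4/5 ✓
(3,1)B 5/7 ✓
(3,2)B 4/7 ✓
(3,3)R 3/6 ✓
(4,0)B 3/3 ✓
(4,1)B 4/5 ✓
(4,2)R 1/5 ✗
(4,3)B 2/4 ✓
(4,4)B 1/2 ✓
Unsatisfied: (0,0), (1,0), (1,4), (2,0), (4,2) — 5 in total.

5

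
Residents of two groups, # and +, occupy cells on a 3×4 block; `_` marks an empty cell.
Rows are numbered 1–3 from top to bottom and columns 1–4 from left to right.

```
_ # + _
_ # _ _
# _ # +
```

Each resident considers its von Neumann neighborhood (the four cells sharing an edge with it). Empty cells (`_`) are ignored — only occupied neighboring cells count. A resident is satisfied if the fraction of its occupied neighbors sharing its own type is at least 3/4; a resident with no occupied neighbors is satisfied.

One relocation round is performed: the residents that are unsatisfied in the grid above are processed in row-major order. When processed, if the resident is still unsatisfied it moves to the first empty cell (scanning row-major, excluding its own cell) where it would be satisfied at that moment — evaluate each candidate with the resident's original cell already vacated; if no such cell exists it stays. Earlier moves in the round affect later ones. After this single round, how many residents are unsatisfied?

0

Initially unsatisfied (in order): (1,2), (1,3), (3,3), (3,4).
  (1,2) → (1,1).
  (1,3): now satisfied by earlier moves; stays.
  (3,3) → (2,1).
  (3,4): now satisfied by earlier moves; stays.
Resulting grid:
# _ + _
# # _ _
# _ _ +
All satisfied now.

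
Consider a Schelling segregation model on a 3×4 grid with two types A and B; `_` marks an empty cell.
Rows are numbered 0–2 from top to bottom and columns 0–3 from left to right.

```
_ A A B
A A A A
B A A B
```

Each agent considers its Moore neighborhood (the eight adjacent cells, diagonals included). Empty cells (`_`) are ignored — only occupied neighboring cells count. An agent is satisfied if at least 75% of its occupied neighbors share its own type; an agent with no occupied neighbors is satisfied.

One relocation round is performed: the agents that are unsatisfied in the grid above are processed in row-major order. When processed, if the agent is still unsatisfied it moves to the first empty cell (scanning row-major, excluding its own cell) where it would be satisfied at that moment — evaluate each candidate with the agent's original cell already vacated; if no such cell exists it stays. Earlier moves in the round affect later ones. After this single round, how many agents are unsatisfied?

4

Initially unsatisfied (in order): (0,3), (1,3), (2,0), (2,3).
  (0,3): no empty cell satisfies it; stays.
  (1,3) → (0,0).
  (2,0): no empty cell satisfies it; stays.
  (2,3): no empty cell satisfies it; stays.
Resulting grid:
A A A B
A A A _
B A A B
Unsatisfied now: (0,3), (1,2), (2,0), (2,3).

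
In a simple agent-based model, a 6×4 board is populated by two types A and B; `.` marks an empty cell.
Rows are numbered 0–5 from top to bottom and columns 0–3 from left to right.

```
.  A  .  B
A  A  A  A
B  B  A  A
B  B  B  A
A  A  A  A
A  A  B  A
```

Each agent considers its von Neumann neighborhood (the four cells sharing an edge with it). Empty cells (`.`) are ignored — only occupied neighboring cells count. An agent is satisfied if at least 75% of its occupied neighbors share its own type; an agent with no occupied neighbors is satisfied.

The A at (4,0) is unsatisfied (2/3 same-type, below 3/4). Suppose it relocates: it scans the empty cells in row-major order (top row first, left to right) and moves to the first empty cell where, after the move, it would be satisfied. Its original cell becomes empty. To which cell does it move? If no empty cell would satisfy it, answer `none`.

(0,0)

Vacating (4,0). Empty cells in order:
  (0,0): 2/2 same-type → satisfied — stop here.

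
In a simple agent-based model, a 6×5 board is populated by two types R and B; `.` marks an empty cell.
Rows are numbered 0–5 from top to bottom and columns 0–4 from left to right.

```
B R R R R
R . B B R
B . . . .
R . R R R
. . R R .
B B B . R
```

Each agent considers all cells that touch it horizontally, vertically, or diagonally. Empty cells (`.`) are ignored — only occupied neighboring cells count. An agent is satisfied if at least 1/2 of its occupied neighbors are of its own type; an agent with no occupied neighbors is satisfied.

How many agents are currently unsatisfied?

Row 0: (0,0)B 0/2 unhappy · (0,1)R 2/4 ok · (0,2)R 2/4 ok · (0,3)R 3/5 ok · (0,4)R 2/3 ok
Row 1: (1,0)R 1/3 unhappy · (1,2)B 1/4 unhappy · (1,3)B 1/5 unhappy · (1,4)R 2/3 ok
Row 2: (2,0)B 0/2 unhappy
Row 3: (3,0)R 0/1 unhappy · (3,2)R 3/3 ok · (3,3)R 4/4 ok · (3,4)R 2/2 ok
Row 4: (4,2)R 3/5 ok · (4,3)R 5/6 ok
Row 5: (5,0)B 1/1 ok · (5,1)B 2/3 ok · (5,2)B 1/3 unhappy · (5,4)R 1/1 ok
Unsatisfied: (0,0), (1,0), (1,2), (1,3), (2,0), (3,0), (5,2) — 7 in total.

7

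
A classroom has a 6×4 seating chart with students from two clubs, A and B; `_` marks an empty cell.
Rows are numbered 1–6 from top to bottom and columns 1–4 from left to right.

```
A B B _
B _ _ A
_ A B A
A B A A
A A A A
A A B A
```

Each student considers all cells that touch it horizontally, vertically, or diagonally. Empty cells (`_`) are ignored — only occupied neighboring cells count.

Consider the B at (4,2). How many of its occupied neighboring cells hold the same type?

1

Occupied neighbors of (4,2): (3,2)=A, (3,3)=B, (4,1)=A, (4,3)=A, (5,1)=A, (5,2)=A, (5,3)=A.
Same type (B): 1 of 7.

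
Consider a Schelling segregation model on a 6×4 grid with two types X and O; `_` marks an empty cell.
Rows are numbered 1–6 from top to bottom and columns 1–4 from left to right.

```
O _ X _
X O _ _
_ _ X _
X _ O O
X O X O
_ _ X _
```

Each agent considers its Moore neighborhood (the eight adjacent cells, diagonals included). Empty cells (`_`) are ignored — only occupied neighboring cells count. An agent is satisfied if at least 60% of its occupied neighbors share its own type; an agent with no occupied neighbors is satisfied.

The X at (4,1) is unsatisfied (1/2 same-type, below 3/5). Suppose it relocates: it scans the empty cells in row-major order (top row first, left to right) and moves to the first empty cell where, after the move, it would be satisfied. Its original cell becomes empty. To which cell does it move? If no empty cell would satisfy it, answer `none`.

(1,4)

Vacating (4,1). Empty cells in order:
  (1,2): 2/4 same-type → still unsatisfied.
  (1,4): 1/1 same-type → satisfied — stop here.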